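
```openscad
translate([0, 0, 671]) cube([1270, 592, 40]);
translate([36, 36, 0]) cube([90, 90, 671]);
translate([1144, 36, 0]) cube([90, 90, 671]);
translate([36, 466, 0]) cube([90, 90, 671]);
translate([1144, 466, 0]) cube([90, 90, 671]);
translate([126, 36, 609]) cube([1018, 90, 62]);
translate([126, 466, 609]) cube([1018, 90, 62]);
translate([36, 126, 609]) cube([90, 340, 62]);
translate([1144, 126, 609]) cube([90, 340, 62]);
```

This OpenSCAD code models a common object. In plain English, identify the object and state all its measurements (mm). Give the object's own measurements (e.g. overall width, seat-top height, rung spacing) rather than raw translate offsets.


A table: top 1270 mm (x) × 592 mm (y), 40 mm thick, upper face at z = 711 mm, on four 90×90 mm square legs, each inset 36 mm from the nearest pair of top edges from z = 0 to the bottom of the top. Four apron rails, 90 mm thick and 62 mm tall, run between adjacent legs with their top edges flush with the underside of the top and their outer faces flush with the legs' outer faces.


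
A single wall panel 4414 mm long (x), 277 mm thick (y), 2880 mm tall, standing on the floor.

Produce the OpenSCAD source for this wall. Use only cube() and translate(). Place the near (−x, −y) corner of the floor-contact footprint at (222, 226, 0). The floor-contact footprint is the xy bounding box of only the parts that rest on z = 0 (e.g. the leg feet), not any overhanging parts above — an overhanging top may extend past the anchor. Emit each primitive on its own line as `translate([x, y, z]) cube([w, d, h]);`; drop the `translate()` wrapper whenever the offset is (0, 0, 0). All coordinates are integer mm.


translate([222, 226, 0]) cube([4414, 277, 2880]);


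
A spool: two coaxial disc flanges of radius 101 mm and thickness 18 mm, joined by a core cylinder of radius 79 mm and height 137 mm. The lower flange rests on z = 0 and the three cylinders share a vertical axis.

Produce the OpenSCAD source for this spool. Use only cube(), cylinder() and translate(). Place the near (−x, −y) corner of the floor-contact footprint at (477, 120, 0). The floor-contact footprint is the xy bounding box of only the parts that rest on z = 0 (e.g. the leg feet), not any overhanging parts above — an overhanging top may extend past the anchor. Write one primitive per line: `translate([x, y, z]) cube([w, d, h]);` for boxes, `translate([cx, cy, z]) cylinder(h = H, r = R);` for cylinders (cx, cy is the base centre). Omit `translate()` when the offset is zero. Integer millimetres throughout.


translate([578, 221, 0]) cylinder(h = 18, r = 101);
translate([578, 221, 18]) cylinder(h = 137, r = 79);
translate([578, 221, 155]) cylinder(h = 18, r = 101);


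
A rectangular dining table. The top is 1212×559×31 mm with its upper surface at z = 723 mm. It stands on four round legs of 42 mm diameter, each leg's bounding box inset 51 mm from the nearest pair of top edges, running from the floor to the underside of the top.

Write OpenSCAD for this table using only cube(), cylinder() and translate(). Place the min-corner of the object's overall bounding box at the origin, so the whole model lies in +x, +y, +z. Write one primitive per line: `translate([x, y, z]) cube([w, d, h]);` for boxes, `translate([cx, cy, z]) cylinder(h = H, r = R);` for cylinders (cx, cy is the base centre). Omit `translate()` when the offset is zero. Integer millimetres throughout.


translate([0, 0, 692]) cube([1212, 559, 31]);
translate([72, 72, 0]) cylinder(h = 692, r = 21);
translate([1140, 72, 0]) cylinder(h = 692, r = 21);
translate([72, 487, 0]) cylinder(h = 692, r = 21);
translate([1140, 487, 0]) cylinder(h = 692, r = 21);


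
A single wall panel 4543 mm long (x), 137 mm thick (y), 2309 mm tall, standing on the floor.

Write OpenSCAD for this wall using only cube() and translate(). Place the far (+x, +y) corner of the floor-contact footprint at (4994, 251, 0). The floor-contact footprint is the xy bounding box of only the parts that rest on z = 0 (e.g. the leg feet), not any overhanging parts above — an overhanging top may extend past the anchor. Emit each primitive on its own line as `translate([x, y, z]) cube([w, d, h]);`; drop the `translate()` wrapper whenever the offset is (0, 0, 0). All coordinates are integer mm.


translate([451, 114, 0]) cube([4543, 137, 2309]);


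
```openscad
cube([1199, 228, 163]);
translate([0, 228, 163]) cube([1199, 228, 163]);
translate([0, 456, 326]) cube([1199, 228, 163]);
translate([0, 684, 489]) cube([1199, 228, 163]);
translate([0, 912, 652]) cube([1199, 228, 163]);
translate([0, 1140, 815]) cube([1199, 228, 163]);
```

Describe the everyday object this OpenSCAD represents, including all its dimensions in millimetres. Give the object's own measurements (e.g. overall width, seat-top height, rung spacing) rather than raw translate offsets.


A straight staircase of 6 solid steps. Each step is 1199 mm wide (x), 228 mm deep (y, the going) and 163 mm tall (the rise). The first step rests on the floor; each subsequent step sits one going further in +y and one rise higher in +z, directly behind and above the previous step with no overlap.


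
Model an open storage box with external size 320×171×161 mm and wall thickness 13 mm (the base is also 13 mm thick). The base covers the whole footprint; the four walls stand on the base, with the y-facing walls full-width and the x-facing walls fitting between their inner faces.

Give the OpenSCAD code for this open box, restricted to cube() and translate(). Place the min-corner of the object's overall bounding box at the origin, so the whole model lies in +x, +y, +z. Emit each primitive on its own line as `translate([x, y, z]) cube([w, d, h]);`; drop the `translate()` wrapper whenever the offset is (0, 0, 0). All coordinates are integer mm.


cube([320, 171, 13]);
translate([0, 0, 13]) cube([320, 13, 148]);
translate([0, 158, 13]) cube([320, 13, 148]);
translate([0, 13, 13]) cube([13, 145, 148]);
translate([307, 13, 13]) cube([13, 145, 148]);


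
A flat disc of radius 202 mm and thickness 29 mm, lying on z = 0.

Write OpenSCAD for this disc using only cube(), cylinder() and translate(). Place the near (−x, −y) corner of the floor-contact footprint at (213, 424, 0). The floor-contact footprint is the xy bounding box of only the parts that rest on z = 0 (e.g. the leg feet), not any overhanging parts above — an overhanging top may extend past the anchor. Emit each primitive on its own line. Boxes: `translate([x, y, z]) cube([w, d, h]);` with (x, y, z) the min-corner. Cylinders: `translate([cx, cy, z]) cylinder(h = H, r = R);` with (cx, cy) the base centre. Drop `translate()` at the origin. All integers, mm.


translate([415, 626, 0]) cylinder(h = 29, r = 202);


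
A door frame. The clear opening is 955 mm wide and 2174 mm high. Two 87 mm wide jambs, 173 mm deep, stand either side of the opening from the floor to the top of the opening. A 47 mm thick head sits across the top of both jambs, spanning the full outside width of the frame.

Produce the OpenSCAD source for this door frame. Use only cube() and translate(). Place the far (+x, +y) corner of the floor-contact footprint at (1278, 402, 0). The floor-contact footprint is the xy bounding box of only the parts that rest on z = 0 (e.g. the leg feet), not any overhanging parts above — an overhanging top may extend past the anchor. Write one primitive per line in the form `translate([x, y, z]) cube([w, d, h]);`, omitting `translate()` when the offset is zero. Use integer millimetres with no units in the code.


translate([149, 229, 0]) cube([87, 173, 2174]);
translate([1191, 229, 0]) cube([87, 173, 2174]);
translate([149, 229, 2174]) cube([1129, 173, 47]);


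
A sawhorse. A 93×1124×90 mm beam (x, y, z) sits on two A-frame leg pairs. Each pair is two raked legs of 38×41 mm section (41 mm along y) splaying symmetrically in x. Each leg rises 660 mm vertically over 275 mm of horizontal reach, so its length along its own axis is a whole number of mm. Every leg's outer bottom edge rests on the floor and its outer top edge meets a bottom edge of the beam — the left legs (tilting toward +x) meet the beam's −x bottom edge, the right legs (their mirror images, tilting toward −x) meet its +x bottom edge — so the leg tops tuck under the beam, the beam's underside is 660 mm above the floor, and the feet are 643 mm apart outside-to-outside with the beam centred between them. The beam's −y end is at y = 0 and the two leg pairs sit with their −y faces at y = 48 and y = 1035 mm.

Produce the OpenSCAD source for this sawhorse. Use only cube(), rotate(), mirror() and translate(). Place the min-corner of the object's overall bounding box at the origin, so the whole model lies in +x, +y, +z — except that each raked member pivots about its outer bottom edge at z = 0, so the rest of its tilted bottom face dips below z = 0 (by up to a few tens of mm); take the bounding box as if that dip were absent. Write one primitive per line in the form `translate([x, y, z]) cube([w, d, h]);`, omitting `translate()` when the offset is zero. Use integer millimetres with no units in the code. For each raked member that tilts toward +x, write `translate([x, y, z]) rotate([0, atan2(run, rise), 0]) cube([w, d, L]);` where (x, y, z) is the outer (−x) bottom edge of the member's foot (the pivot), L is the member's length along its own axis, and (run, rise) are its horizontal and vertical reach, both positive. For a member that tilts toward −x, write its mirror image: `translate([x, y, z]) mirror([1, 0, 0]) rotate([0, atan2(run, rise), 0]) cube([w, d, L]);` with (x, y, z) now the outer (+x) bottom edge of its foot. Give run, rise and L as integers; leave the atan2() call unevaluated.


translate([275, 0, 660]) cube([93, 1124, 90]);
translate([0, 48, 0]) rotate([0, atan2(275, 660), 0]) cube([38, 41, 715]);
translate([643, 48, 0]) mirror([1, 0, 0]) rotate([0, atan2(275, 660), 0]) cube([38, 41, 715]);
translate([0, 1035, 0]) rotate([0, atan2(275, 660), 0]) cube([38, 41, 715]);
translate([643, 1035, 0]) mirror([1, 0, 0]) rotate([0, atan2(275, 660), 0]) cube([38, 41, 715]);


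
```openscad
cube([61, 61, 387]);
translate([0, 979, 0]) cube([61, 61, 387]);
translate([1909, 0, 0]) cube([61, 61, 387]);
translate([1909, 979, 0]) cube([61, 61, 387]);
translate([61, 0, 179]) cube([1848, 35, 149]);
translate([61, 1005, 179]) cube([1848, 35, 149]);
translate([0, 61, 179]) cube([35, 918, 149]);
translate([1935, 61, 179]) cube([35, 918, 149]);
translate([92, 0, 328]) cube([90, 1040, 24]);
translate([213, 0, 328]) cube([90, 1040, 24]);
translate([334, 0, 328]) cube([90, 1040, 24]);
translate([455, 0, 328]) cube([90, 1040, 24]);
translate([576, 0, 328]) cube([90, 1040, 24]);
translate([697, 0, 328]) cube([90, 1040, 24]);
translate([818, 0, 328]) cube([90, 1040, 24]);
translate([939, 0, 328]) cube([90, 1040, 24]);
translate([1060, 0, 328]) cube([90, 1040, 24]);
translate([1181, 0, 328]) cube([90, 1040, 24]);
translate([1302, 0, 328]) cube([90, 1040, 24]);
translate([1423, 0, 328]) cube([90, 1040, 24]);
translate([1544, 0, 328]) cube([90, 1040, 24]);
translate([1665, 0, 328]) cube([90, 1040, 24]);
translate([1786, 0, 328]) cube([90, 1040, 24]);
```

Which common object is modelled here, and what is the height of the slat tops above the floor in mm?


A bed frame. The slat-top height is 352 mm.

Four posts, four rails, and a row of slats — a bed frame. Slats sit on the rails at z = 179 + 149 = 328; with slat thickness 24, the top is 352 mm.


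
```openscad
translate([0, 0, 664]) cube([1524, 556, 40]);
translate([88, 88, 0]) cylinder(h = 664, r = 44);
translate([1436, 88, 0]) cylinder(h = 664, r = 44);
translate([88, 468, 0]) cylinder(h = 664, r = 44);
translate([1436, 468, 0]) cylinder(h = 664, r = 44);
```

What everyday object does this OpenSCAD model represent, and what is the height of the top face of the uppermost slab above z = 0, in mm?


A table. The table height is 704 mm.

A 1524×556×40 slab sits at z = 664 on four Ø88 mm round legs — a table. The top surface is at 664 + 40 = 704 mm.


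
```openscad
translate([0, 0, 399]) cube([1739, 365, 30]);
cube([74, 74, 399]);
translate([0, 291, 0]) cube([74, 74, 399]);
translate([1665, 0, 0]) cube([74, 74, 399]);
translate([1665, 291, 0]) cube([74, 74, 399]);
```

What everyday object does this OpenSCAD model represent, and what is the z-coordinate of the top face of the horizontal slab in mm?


A bench. The seat-top height is 429 mm.

A long slab on four corner posts — a bench. The slab sits at z = 399 with thickness 30, so the top is 399 + 30 = 429 mm.


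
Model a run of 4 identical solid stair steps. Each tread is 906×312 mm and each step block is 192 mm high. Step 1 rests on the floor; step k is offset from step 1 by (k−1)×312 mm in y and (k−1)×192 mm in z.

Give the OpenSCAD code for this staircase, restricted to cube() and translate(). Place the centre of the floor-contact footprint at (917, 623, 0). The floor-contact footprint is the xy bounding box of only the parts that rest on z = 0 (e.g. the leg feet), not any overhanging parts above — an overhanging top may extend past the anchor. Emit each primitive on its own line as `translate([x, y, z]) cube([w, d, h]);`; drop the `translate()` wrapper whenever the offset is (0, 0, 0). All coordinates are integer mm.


translate([464, 467, 0]) cube([906, 312, 192]);
translate([464, 779, 192]) cube([906, 312, 192]);
translate([464, 1091, 384]) cube([906, 312, 192]);
translate([464, 1403, 576]) cube([906, 312, 192]);


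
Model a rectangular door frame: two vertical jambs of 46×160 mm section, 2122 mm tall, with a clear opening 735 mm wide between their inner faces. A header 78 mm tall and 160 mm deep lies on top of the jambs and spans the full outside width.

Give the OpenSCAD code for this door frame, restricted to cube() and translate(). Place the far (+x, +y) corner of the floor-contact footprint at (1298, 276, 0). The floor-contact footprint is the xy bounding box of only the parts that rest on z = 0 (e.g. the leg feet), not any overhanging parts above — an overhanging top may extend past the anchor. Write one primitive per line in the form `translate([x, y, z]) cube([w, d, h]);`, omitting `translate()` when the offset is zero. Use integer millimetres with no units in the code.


translate([471, 116, 0]) cube([46, 160, 2122]);
translate([1252, 116, 0]) cube([46, 160, 2122]);
translate([471, 116, 2122]) cube([827, 160, 78]);


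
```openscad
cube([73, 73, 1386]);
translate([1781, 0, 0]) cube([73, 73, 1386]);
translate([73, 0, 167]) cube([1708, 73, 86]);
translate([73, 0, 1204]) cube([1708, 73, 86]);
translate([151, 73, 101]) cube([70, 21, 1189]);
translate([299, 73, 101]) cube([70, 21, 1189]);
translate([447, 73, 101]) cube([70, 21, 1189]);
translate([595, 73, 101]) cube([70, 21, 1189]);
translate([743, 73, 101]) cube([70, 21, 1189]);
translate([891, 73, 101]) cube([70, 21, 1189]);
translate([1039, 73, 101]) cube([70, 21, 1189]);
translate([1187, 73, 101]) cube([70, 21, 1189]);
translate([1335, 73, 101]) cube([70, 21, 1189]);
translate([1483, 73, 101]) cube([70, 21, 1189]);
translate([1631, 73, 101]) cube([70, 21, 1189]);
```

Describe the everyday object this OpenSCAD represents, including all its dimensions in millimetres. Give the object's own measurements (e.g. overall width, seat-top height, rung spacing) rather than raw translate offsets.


A fence section. Two 73×73 mm posts, 1386 mm tall, stand on the floor with a clear span of 1708 mm between their inner faces. Two horizontal rails of 73×86 mm section span the gap between the posts with their undersides at z = 167 mm and z = 1204 mm, flush with the posts' −y face. 11 pickets, each 70 mm wide, 21 mm thick and 1189 mm tall, are fixed to the +y face of the rails with their bottoms at z = 101 mm, spaced across the span with a 78 mm gap after the −x post and between neighbouring pickets, with 80 mm left before the +x post.


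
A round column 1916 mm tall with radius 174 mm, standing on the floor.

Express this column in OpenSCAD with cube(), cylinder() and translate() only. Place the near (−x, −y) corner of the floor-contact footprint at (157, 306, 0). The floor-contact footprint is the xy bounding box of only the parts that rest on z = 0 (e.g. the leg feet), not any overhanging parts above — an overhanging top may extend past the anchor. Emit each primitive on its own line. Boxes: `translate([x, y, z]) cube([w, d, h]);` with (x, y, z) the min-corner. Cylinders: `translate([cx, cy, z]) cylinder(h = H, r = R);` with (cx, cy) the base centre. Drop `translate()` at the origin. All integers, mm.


translate([331, 480, 0]) cylinder(h = 1916, r = 174);


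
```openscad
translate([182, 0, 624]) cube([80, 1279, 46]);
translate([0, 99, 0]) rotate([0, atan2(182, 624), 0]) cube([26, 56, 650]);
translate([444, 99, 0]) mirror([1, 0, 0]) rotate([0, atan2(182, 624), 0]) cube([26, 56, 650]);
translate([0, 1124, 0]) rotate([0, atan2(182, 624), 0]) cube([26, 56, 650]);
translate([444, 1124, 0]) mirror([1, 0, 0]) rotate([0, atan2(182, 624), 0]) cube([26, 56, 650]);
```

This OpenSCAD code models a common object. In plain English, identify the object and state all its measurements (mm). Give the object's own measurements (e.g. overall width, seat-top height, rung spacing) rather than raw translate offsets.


A sawhorse. A 80×1279×46 mm beam (x, y, z) sits on two A-frame leg pairs. Each pair is two raked legs of 26×56 mm section (56 mm along y) splaying symmetrically in x. Each leg rises 624 mm vertically over 182 mm of horizontal reach and is 650 mm long along its own axis. Every leg's outer bottom edge rests on the floor and its outer top edge meets a bottom edge of the beam — the left legs (tilting toward +x) meet the beam's −x bottom edge, the right legs (their mirror images, tilting toward −x) meet its +x bottom edge — so the leg tops tuck under the beam, the beam's underside is 624 mm above the floor, and the feet are 444 mm apart outside-to-outside with the beam centred between them. The two leg pairs are set in 99 mm from either end of the beam.


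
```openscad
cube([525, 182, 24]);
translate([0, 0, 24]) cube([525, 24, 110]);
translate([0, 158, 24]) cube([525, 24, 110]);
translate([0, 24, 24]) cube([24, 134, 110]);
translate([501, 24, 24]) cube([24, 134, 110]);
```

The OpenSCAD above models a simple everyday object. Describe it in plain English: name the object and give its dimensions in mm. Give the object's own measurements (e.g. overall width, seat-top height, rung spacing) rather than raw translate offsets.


An open-topped rectangular box: outside dimensions 525×182×134 mm, with a uniform wall and base thickness of 24 mm. The base is a full 525×182 slab on the floor; four walls sit on top of the base. The front and back walls (the −y and +y sides) span the full width; the two side walls fit between them.


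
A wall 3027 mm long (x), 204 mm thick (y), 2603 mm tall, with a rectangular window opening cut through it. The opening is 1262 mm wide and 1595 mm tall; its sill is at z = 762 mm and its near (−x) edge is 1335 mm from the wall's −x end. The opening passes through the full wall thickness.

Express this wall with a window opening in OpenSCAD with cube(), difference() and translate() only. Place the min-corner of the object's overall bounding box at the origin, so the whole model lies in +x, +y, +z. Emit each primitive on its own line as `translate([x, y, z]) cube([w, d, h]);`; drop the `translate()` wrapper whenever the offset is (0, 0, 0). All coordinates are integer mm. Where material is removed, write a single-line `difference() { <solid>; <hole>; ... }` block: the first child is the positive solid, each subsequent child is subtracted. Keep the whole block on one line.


difference() { cube([3027, 204, 2603]); translate([1335, 0, 762]) cube([1262, 204, 1595]); }


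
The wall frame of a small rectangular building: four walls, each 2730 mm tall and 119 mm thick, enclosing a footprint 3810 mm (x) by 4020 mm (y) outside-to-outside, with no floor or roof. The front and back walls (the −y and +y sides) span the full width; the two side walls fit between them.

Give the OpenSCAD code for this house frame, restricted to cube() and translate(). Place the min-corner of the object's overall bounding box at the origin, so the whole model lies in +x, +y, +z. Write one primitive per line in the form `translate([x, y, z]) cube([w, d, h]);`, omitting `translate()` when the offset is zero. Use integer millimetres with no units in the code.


cube([3810, 119, 2730]);
translate([0, 3901, 0]) cube([3810, 119, 2730]);
translate([0, 119, 0]) cube([119, 3782, 2730]);
translate([3691, 119, 0]) cube([119, 3782, 2730]);


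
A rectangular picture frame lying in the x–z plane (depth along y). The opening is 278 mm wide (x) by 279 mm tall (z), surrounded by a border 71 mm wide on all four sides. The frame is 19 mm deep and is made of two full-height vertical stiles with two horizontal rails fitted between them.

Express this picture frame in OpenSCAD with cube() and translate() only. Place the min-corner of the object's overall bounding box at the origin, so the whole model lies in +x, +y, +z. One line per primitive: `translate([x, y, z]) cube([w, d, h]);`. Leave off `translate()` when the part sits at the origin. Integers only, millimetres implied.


cube([71, 19, 421]);
translate([349, 0, 0]) cube([71, 19, 421]);
translate([71, 0, 0]) cube([278, 19, 71]);
translate([71, 0, 350]) cube([278, 19, 71]);


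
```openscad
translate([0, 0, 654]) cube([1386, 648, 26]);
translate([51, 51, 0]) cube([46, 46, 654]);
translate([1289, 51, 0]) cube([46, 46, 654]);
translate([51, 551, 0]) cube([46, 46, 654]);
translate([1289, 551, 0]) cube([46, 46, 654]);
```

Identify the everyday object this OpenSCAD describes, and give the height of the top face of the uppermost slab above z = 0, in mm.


A table. The table height is 680 mm.

A 1386×648×26 slab sits at z = 654 on four 46 mm square posts — a table. The top surface is at 654 + 26 = 680 mm.


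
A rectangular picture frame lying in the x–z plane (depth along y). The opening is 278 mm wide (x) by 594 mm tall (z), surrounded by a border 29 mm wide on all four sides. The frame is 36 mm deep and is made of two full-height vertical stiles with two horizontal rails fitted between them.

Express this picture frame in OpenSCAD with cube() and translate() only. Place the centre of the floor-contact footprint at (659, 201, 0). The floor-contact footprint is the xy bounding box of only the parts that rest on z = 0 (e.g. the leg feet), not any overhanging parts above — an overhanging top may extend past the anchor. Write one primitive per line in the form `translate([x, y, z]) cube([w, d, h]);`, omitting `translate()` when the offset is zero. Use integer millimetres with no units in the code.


translate([491, 183, 0]) cube([29, 36, 652]);
translate([798, 183, 0]) cube([29, 36, 652]);
translate([520, 183, 0]) cube([278, 36, 29]);
translate([520, 183, 623]) cube([278, 36, 29]);


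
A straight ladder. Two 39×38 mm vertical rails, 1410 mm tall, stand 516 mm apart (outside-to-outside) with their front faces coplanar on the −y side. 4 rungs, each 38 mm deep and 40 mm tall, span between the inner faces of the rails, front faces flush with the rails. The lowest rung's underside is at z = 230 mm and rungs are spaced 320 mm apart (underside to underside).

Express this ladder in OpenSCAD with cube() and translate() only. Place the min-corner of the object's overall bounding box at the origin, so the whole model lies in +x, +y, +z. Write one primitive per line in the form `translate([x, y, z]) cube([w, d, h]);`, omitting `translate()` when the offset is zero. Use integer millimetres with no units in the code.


cube([39, 38, 1410]);
translate([477, 0, 0]) cube([39, 38, 1410]);
translate([39, 0, 230]) cube([438, 38, 40]);
translate([39, 0, 550]) cube([438, 38, 40]);
translate([39, 0, 870]) cube([438, 38, 40]);
translate([39, 0, 1190]) cube([438, 38, 40]);


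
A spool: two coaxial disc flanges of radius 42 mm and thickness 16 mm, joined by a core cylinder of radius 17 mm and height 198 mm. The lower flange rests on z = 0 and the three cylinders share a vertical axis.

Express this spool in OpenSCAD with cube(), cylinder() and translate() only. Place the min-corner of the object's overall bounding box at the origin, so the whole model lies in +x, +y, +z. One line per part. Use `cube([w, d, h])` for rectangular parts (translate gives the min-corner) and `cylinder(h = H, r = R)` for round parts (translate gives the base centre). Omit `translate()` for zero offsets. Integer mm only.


translate([42, 42, 0]) cylinder(h = 16, r = 42);
translate([42, 42, 16]) cylinder(h = 198, r = 17);
translate([42, 42, 214]) cylinder(h = 16, r = 42);


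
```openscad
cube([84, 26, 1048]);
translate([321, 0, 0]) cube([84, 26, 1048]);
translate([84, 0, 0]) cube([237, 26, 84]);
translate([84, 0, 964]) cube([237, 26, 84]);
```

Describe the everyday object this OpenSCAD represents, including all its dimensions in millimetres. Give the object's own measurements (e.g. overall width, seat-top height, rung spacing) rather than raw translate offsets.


A rectangular picture frame lying in the x–z plane (depth along y). The opening is 237 mm wide (x) by 880 mm tall (z), surrounded by a border 84 mm wide on all four sides. The frame is 26 mm deep and is made of two full-height vertical stiles with two horizontal rails fitted between them.


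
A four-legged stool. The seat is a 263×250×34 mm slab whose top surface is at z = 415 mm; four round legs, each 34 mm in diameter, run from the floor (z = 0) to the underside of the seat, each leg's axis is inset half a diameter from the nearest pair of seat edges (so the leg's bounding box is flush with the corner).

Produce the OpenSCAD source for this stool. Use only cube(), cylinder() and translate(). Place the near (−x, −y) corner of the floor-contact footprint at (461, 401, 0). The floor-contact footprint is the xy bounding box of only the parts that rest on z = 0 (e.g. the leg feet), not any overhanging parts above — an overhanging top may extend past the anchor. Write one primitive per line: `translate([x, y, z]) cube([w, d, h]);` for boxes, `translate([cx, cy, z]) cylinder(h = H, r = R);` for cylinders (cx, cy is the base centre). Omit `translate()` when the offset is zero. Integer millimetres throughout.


translate([461, 401, 381]) cube([263, 250, 34]);
translate([478, 418, 0]) cylinder(h = 381, r = 17);
translate([707, 418, 0]) cylinder(h = 381, r = 17);
translate([478, 634, 0]) cylinder(h = 381, r = 17);
translate([707, 634, 0]) cylinder(h = 381, r = 17);


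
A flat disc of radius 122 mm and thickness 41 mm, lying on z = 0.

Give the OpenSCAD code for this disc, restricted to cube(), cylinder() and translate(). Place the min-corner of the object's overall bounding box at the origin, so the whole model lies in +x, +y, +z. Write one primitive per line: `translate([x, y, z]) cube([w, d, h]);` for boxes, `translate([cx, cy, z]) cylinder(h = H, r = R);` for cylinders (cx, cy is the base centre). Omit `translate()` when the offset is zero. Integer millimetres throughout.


translate([122, 122, 0]) cylinder(h = 41, r = 122);


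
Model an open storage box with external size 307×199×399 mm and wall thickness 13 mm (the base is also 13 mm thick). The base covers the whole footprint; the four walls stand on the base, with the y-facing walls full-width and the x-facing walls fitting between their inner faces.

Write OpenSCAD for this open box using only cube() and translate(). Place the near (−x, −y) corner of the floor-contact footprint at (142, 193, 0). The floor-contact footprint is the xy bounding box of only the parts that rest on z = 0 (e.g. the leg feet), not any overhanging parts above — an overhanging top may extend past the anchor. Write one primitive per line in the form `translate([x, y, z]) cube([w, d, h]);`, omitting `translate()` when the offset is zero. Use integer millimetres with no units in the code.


translate([142, 193, 0]) cube([307, 199, 13]);
translate([142, 193, 13]) cube([307, 13, 386]);
translate([142, 379, 13]) cube([307, 13, 386]);
translate([142, 206, 13]) cube([13, 173, 386]);
translate([436, 206, 13]) cube([13, 173, 386]);


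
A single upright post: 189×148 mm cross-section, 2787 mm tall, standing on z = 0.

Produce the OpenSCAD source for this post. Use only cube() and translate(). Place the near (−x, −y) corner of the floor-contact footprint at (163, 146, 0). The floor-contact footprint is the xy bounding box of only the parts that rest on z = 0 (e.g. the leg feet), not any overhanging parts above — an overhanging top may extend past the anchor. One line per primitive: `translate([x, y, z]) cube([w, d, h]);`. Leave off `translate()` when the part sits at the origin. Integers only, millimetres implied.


translate([163, 146, 0]) cube([189, 148, 2787]);


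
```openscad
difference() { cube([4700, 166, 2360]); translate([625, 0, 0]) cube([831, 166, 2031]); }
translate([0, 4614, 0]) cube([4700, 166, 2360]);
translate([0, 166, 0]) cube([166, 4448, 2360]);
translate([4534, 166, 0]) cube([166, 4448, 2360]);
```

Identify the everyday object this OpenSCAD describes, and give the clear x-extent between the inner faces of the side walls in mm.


A single room. The interior width is 4368 mm.

Four walls enclosing a rectangle with a door in the front wall — a room. Outside width 4700 minus two 166 mm walls gives 4368 mm.


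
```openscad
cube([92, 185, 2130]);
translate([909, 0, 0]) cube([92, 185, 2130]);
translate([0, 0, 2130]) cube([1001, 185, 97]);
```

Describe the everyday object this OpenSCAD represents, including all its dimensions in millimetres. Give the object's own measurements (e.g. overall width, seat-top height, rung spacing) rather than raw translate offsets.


A door frame. The clear opening is 817 mm wide and 2130 mm high. Two 92 mm wide jambs, 185 mm deep, stand either side of the opening from the floor to the top of the opening. A 97 mm thick head sits across the top of both jambs, spanning the full outside width of the frame.


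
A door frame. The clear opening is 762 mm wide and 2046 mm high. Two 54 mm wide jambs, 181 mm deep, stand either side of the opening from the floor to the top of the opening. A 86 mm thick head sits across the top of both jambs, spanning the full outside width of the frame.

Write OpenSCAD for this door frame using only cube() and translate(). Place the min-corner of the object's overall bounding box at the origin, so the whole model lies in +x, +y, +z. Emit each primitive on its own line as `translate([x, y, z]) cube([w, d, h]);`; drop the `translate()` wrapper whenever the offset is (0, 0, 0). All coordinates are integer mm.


cube([54, 181, 2046]);
translate([816, 0, 0]) cube([54, 181, 2046]);
translate([0, 0, 2046]) cube([870, 181, 86]);


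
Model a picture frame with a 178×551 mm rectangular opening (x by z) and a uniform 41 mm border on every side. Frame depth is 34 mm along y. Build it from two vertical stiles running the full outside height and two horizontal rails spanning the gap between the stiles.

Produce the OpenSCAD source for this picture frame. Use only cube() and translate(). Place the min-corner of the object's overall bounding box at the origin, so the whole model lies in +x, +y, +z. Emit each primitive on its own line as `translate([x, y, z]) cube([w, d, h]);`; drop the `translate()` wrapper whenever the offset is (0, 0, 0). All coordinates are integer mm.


cube([41, 34, 633]);
translate([219, 0, 0]) cube([41, 34, 633]);
translate([41, 0, 0]) cube([178, 34, 41]);
translate([41, 0, 592]) cube([178, 34, 41]);


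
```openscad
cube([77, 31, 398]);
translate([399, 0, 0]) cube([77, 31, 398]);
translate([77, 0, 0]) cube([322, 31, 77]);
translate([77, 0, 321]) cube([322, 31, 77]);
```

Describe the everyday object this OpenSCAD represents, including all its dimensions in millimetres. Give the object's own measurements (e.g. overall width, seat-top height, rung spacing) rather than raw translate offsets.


A rectangular picture frame lying in the x–z plane (depth along y). The opening is 322 mm wide (x) by 244 mm tall (z), surrounded by a border 77 mm wide on all four sides. The frame is 31 mm deep and is made of two full-height vertical stiles with two horizontal rails fitted between them.


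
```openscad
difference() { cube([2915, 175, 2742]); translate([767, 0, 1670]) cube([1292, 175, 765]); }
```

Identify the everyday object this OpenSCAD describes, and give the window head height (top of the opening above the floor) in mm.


A wall with a window opening. The window head height is 2435 mm.

A wall with a rectangular opening subtracted — a window. Sill at z = 1670, opening 765 mm tall, so the head is at 1670 + 765 = 2435 mm.


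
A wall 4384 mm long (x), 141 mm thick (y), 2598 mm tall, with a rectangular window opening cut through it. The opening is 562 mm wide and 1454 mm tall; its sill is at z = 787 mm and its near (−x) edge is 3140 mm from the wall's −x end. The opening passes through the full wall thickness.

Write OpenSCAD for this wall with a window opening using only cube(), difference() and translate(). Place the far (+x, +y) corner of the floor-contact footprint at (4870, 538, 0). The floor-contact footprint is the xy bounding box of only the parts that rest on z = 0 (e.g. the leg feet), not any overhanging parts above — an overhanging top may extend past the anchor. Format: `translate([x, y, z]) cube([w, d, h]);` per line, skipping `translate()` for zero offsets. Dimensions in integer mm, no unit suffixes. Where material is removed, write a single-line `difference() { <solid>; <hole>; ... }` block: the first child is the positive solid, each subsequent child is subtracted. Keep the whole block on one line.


difference() { translate([486, 397, 0]) cube([4384, 141, 2598]); translate([3626, 397, 787]) cube([562, 141, 1454]); }


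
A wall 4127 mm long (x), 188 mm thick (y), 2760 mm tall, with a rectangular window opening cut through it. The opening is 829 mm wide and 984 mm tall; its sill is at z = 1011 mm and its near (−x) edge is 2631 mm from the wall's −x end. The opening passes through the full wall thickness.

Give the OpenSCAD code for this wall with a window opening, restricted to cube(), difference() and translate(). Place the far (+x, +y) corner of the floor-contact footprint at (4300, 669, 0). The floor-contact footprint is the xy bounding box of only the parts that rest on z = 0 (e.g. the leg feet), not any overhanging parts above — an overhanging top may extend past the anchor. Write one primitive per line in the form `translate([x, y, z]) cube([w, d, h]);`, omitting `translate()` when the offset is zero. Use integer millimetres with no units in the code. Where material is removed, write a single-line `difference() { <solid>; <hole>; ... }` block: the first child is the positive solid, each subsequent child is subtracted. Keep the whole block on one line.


difference() { translate([173, 481, 0]) cube([4127, 188, 2760]); translate([2804, 481, 1011]) cube([829, 188, 984]); }


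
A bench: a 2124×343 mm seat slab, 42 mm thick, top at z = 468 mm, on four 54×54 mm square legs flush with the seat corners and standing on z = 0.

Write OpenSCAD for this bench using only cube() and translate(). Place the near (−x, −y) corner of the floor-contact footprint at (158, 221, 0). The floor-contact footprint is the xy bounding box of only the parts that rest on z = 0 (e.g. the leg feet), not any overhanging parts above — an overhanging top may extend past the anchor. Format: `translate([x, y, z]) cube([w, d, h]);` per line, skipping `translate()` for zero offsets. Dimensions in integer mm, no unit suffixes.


translate([158, 221, 426]) cube([2124, 343, 42]);
translate([158, 221, 0]) cube([54, 54, 426]);
translate([158, 510, 0]) cube([54, 54, 426]);
translate([2228, 221, 0]) cube([54, 54, 426]);
translate([2228, 510, 0]) cube([54, 54, 426]);


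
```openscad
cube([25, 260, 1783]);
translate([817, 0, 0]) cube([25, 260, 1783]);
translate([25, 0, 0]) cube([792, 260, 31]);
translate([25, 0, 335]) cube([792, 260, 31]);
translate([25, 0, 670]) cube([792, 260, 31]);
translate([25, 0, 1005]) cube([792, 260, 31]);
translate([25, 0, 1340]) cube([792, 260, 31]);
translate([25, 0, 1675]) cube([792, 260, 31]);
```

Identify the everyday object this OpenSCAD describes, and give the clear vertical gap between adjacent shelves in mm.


A bookshelf. The clear shelf gap is 304 mm.

Two tall side panels with 6 horizontal boards between them — a bookshelf. The first two shelf undersides are at z = 0 and z = 335; with shelf thickness 31, the clear gap is 335 − 0 − 31 = 304 mm.


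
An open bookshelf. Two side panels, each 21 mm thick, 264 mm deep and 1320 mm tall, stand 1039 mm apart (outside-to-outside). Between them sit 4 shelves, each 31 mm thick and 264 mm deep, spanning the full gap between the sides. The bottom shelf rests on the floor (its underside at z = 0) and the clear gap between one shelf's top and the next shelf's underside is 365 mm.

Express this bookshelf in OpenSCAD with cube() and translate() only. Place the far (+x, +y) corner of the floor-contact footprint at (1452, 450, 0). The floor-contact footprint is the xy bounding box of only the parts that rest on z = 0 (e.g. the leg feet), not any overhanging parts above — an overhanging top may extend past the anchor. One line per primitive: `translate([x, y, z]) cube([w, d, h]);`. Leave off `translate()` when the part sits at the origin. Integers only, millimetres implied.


translate([413, 186, 0]) cube([21, 264, 1320]);
translate([1431, 186, 0]) cube([21, 264, 1320]);
translate([434, 186, 0]) cube([997, 264, 31]);
translate([434, 186, 396]) cube([997, 264, 31]);
translate([434, 186, 792]) cube([997, 264, 31]);
translate([434, 186, 1188]) cube([997, 264, 31]);


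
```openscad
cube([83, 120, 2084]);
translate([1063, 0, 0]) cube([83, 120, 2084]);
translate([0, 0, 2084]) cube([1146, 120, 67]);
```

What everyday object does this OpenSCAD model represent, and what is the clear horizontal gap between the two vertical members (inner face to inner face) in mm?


A door frame. The clear opening width is 980 mm.

Two 2084 mm tall posts with a header on top — a door frame. The left jamb is 83 mm wide at x = 0; the right jamb starts at x = 1063. The clear opening is 1063 − 83 = 980 mm.


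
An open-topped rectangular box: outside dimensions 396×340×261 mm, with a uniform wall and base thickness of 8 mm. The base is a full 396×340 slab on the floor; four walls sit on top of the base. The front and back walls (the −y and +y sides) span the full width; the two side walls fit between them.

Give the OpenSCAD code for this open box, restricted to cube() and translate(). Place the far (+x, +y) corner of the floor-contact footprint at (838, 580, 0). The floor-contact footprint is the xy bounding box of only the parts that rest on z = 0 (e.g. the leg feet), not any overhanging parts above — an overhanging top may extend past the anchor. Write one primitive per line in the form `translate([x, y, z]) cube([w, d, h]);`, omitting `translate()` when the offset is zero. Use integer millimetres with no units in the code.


translate([442, 240, 0]) cube([396, 340, 8]);
translate([442, 240, 8]) cube([396, 8, 253]);
translate([442, 572, 8]) cube([396, 8, 253]);
translate([442, 248, 8]) cube([8, 324, 253]);
translate([830, 248, 8]) cube([8, 324, 253]);


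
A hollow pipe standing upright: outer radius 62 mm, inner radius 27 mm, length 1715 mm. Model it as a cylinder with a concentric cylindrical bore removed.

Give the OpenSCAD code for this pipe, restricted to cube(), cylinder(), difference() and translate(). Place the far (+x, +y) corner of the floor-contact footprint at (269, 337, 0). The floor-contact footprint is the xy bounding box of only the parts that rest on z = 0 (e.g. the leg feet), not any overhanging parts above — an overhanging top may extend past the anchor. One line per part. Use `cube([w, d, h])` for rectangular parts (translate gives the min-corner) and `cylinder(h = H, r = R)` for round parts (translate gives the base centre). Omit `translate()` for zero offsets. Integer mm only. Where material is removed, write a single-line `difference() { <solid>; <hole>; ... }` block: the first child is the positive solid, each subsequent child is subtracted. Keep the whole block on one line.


difference() { translate([207, 275, 0]) cylinder(h = 1715, r = 62); translate([207, 275, 0]) cylinder(h = 1715, r = 27); }
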